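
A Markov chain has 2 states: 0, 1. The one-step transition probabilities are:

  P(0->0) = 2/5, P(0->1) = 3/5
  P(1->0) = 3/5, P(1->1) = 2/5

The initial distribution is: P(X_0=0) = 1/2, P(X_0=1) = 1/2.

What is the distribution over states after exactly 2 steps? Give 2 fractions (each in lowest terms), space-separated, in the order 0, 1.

Propagating the distribution step by step (d_{t+1} = d_t * P):
d_0 = (0=1/2, 1=1/2)
  d_1[0] = 1/2*2/5 + 1/2*3/5 = 1/2
  d_1[1] = 1/2*3/5 + 1/2*2/5 = 1/2
d_1 = (0=1/2, 1=1/2)
  d_2[0] = 1/2*2/5 + 1/2*3/5 = 1/2
  d_2[1] = 1/2*3/5 + 1/2*2/5 = 1/2
d_2 = (0=1/2, 1=1/2)

Answer: 1/2 1/2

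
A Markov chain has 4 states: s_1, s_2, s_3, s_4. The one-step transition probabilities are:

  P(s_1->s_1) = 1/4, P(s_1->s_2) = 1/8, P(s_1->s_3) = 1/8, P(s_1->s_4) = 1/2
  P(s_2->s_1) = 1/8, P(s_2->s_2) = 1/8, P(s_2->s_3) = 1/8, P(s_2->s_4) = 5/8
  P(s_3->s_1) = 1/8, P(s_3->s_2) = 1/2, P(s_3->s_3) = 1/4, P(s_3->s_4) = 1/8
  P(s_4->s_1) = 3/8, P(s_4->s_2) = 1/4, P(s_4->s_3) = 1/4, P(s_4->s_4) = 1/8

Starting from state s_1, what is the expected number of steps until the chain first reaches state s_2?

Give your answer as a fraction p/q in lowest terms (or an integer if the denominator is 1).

Answer: 64/15

Derivation:
Let h_i = expected steps to first reach s_2 from state i.
Boundary: h_s_2 = 0.
First-step equations for the other states:
  h_s_1 = 1 + 1/4*h_s_1 + 1/8*h_s_2 + 1/8*h_s_3 + 1/2*h_s_4
  h_s_3 = 1 + 1/8*h_s_1 + 1/2*h_s_2 + 1/4*h_s_3 + 1/8*h_s_4
  h_s_4 = 1 + 3/8*h_s_1 + 1/4*h_s_2 + 1/4*h_s_3 + 1/8*h_s_4

Substituting h_s_2 = 0 and rearranging gives the linear system (I - Q) h = 1:
  [3/4, -1/8, -1/2] . (h_s_1, h_s_3, h_s_4) = 1
  [-1/8, 3/4, -1/8] . (h_s_1, h_s_3, h_s_4) = 1
  [-3/8, -1/4, 7/8] . (h_s_1, h_s_3, h_s_4) = 1

Solving yields:
  h_s_1 = 64/15
  h_s_3 = 8/3
  h_s_4 = 56/15

Starting state is s_1, so the expected hitting time is h_s_1 = 64/15.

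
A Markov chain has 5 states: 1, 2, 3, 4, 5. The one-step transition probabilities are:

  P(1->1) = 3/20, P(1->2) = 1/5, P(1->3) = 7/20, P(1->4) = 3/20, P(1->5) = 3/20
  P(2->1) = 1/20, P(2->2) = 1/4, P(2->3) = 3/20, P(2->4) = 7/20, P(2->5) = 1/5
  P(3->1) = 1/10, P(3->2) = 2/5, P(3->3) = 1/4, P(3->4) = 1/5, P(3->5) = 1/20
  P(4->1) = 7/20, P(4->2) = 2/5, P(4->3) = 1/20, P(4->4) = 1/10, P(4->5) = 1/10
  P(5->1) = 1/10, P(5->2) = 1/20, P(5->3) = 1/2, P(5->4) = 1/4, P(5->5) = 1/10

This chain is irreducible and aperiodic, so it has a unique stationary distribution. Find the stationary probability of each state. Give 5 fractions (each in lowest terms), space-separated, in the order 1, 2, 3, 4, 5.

The stationary distribution satisfies pi = pi * P, i.e.:
  pi_1 = 3/20*pi_1 + 1/20*pi_2 + 1/10*pi_3 + 7/20*pi_4 + 1/10*pi_5
  pi_2 = 1/5*pi_1 + 1/4*pi_2 + 2/5*pi_3 + 2/5*pi_4 + 1/20*pi_5
  pi_3 = 7/20*pi_1 + 3/20*pi_2 + 1/4*pi_3 + 1/20*pi_4 + 1/2*pi_5
  pi_4 = 3/20*pi_1 + 7/20*pi_2 + 1/5*pi_3 + 1/10*pi_4 + 1/4*pi_5
  pi_5 = 3/20*pi_1 + 1/5*pi_2 + 1/20*pi_3 + 1/10*pi_4 + 1/10*pi_5
with normalization: pi_1 + pi_2 + pi_3 + pi_4 + pi_5 = 1.

Using the first 4 balance equations plus normalization, the linear system A*pi = b is:
  [-17/20, 1/20, 1/10, 7/20, 1/10] . pi = 0
  [1/5, -3/4, 2/5, 2/5, 1/20] . pi = 0
  [7/20, 3/20, -3/4, 1/20, 1/2] . pi = 0
  [3/20, 7/20, 1/5, -9/10, 1/4] . pi = 0
  [1, 1, 1, 1, 1] . pi = 1

Solving yields:
  pi_1 = 28564/192907
  pi_2 = 4983/17537
  pi_3 = 43144/192907
  pi_4 = 42343/192907
  pi_5 = 24043/192907

Verification (pi * P):
  28564/192907*3/20 + 4983/17537*1/20 + 43144/192907*1/10 + 42343/192907*7/20 + 24043/192907*1/10 = 28564/192907 = pi_1  (ok)
  28564/192907*1/5 + 4983/17537*1/4 + 43144/192907*2/5 + 42343/192907*2/5 + 24043/192907*1/20 = 4983/17537 = pi_2  (ok)
  28564/192907*7/20 + 4983/17537*3/20 + 43144/192907*1/4 + 42343/192907*1/20 + 24043/192907*1/2 = 43144/192907 = pi_3  (ok)
  28564/192907*3/20 + 4983/17537*7/20 + 43144/192907*1/5 + 42343/192907*1/10 + 24043/192907*1/4 = 42343/192907 = pi_4  (ok)
  28564/192907*3/20 + 4983/17537*1/5 + 43144/192907*1/20 + 42343/192907*1/10 + 24043/192907*1/10 = 24043/192907 = pi_5  (ok)

Answer: 28564/192907 4983/17537 43144/192907 42343/192907 24043/192907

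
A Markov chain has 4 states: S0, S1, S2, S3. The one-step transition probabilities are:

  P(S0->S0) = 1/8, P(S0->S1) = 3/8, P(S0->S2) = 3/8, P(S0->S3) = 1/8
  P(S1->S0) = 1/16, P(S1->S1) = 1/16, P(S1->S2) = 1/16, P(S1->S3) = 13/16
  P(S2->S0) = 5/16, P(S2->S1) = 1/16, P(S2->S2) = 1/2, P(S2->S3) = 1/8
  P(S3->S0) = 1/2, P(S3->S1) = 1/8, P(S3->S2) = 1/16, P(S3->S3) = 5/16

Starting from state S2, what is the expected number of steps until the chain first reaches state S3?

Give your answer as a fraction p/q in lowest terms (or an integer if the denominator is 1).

Answer: 1296/283

Derivation:
Let h_i = expected steps to first reach S3 from state i.
Boundary: h_S3 = 0.
First-step equations for the other states:
  h_S0 = 1 + 1/8*h_S0 + 3/8*h_S1 + 3/8*h_S2 + 1/8*h_S3
  h_S1 = 1 + 1/16*h_S0 + 1/16*h_S1 + 1/16*h_S2 + 13/16*h_S3
  h_S2 = 1 + 5/16*h_S0 + 1/16*h_S1 + 1/2*h_S2 + 1/8*h_S3

Substituting h_S3 = 0 and rearranging gives the linear system (I - Q) h = 1:
  [7/8, -3/8, -3/8] . (h_S0, h_S1, h_S2) = 1
  [-1/16, 15/16, -1/16] . (h_S0, h_S1, h_S2) = 1
  [-5/16, -1/16, 1/2] . (h_S0, h_S1, h_S2) = 1

Solving yields:
  h_S0 = 1076/283
  h_S1 = 460/283
  h_S2 = 1296/283

Starting state is S2, so the expected hitting time is h_S2 = 1296/283.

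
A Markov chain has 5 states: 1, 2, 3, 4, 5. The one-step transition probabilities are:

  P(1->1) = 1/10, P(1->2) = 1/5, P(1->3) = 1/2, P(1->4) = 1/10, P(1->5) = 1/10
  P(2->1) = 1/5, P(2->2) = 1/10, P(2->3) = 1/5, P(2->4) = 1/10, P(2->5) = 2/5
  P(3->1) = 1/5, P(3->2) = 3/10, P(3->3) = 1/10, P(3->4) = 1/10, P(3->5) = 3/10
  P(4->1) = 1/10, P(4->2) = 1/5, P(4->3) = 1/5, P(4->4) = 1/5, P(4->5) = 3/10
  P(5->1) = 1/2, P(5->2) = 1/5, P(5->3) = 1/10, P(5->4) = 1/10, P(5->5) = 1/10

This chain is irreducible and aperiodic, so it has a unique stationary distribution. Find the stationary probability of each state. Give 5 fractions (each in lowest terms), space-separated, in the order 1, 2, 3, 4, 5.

The stationary distribution satisfies pi = pi * P, i.e.:
  pi_1 = 1/10*pi_1 + 1/5*pi_2 + 1/5*pi_3 + 1/10*pi_4 + 1/2*pi_5
  pi_2 = 1/5*pi_1 + 1/10*pi_2 + 3/10*pi_3 + 1/5*pi_4 + 1/5*pi_5
  pi_3 = 1/2*pi_1 + 1/5*pi_2 + 1/10*pi_3 + 1/5*pi_4 + 1/10*pi_5
  pi_4 = 1/10*pi_1 + 1/10*pi_2 + 1/10*pi_3 + 1/5*pi_4 + 1/10*pi_5
  pi_5 = 1/10*pi_1 + 2/5*pi_2 + 3/10*pi_3 + 3/10*pi_4 + 1/10*pi_5
with normalization: pi_1 + pi_2 + pi_3 + pi_4 + pi_5 = 1.

Using the first 4 balance equations plus normalization, the linear system A*pi = b is:
  [-9/10, 1/5, 1/5, 1/10, 1/2] . pi = 0
  [1/5, -9/10, 3/10, 1/5, 1/5] . pi = 0
  [1/2, 1/5, -9/10, 1/5, 1/10] . pi = 0
  [1/10, 1/10, 1/10, -4/5, 1/10] . pi = 0
  [1, 1, 1, 1, 1] . pi = 1

Solving yields:
  pi_1 = 703/3006
  pi_2 = 304/1503
  pi_3 = 338/1503
  pi_4 = 1/9
  pi_5 = 685/3006

Verification (pi * P):
  703/3006*1/10 + 304/1503*1/5 + 338/1503*1/5 + 1/9*1/10 + 685/3006*1/2 = 703/3006 = pi_1  (ok)
  703/3006*1/5 + 304/1503*1/10 + 338/1503*3/10 + 1/9*1/5 + 685/3006*1/5 = 304/1503 = pi_2  (ok)
  703/3006*1/2 + 304/1503*1/5 + 338/1503*1/10 + 1/9*1/5 + 685/3006*1/10 = 338/1503 = pi_3  (ok)
  703/3006*1/10 + 304/1503*1/10 + 338/1503*1/10 + 1/9*1/5 + 685/3006*1/10 = 1/9 = pi_4  (ok)
  703/3006*1/10 + 304/1503*2/5 + 338/1503*3/10 + 1/9*3/10 + 685/3006*1/10 = 685/3006 = pi_5  (ok)

Answer: 703/3006 304/1503 338/1503 1/9 685/3006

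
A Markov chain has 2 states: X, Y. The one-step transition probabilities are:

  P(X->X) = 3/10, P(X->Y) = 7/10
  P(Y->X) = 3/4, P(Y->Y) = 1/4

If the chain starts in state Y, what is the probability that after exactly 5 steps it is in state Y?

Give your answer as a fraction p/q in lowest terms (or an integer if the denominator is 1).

Answer: 302857/640000

Derivation:
Computing P^5 by repeated multiplication:
P^1 =
  X: [3/10, 7/10]
  Y: [3/4, 1/4]
P^2 =
  X: [123/200, 77/200]
  Y: [33/80, 47/80]
P^3 =
  X: [1893/4000, 2107/4000]
  Y: [903/1600, 697/1600]
P^4 =
  X: [42963/80000, 37037/80000]
  Y: [15873/32000, 16127/32000]
P^5 =
  X: [813333/1600000, 786667/1600000]
  Y: [337143/640000, 302857/640000]

(P^5)[Y -> Y] = 302857/640000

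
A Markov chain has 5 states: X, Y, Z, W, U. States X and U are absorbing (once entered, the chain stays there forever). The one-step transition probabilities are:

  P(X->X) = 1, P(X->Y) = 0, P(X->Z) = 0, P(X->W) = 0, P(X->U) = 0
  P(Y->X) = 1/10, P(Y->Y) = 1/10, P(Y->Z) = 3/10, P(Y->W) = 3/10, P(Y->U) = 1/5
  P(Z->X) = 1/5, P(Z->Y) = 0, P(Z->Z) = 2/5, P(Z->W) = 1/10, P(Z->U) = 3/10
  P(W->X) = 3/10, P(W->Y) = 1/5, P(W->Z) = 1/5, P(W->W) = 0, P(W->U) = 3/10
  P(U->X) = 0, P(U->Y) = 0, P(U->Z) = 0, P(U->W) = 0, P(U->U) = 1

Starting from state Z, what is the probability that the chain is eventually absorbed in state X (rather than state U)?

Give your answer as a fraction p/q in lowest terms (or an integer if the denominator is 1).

Let a_i = P(absorbed in X | start in state i).
Boundary conditions: a_X = 1, a_U = 0.
For each transient state i, a_i = sum_j P(i->j) * a_j:
  a_Y = 1/10*a_X + 1/10*a_Y + 3/10*a_Z + 3/10*a_W + 1/5*a_U
  a_Z = 1/5*a_X + 0*a_Y + 2/5*a_Z + 1/10*a_W + 3/10*a_U
  a_W = 3/10*a_X + 1/5*a_Y + 1/5*a_Z + 0*a_W + 3/10*a_U

Substituting a_X = 1 and a_U = 0, rearrange to (I - Q) a = r where r[i] = P(i -> X):
  [9/10, -3/10, -3/10] . (a_Y, a_Z, a_W) = 1/10
  [0, 3/5, -1/10] . (a_Y, a_Z, a_W) = 1/5
  [-1/5, -1/5, 1] . (a_Y, a_Z, a_W) = 3/10

Solving yields:
  a_Y = 193/480
  a_Z = 197/480
  a_W = 37/80

Starting state is Z, so the absorption probability is a_Z = 197/480.

Answer: 197/480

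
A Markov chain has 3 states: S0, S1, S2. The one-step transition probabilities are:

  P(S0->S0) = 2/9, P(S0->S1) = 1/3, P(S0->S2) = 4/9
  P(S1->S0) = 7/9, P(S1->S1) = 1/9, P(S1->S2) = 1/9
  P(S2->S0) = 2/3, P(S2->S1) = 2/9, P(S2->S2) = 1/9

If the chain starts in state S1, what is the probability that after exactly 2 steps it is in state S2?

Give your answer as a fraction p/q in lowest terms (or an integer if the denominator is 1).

Answer: 10/27

Derivation:
Computing P^2 by repeated multiplication:
P^1 =
  S0: [2/9, 1/3, 4/9]
  S1: [7/9, 1/9, 1/9]
  S2: [2/3, 2/9, 1/9]
P^2 =
  S0: [49/81, 17/81, 5/27]
  S1: [1/3, 8/27, 10/27]
  S2: [32/81, 22/81, 1/3]

(P^2)[S1 -> S2] = 10/27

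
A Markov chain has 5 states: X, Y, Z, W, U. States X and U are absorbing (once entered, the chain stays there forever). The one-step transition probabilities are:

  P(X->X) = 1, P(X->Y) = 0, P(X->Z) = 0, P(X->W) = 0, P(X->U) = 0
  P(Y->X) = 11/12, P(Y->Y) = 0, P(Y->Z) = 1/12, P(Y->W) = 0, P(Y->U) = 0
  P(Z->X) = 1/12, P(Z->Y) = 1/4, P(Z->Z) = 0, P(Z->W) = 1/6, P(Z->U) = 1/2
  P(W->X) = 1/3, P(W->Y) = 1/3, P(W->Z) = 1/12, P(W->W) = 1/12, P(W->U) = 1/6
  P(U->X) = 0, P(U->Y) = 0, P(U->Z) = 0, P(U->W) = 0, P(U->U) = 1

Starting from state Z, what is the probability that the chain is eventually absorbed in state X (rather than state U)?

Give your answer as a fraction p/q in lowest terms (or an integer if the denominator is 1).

Answer: 97/217

Derivation:
Let a_i = P(absorbed in X | start in state i).
Boundary conditions: a_X = 1, a_U = 0.
For each transient state i, a_i = sum_j P(i->j) * a_j:
  a_Y = 11/12*a_X + 0*a_Y + 1/12*a_Z + 0*a_W + 0*a_U
  a_Z = 1/12*a_X + 1/4*a_Y + 0*a_Z + 1/6*a_W + 1/2*a_U
  a_W = 1/3*a_X + 1/3*a_Y + 1/12*a_Z + 1/12*a_W + 1/6*a_U

Substituting a_X = 1 and a_U = 0, rearrange to (I - Q) a = r where r[i] = P(i -> X):
  [1, -1/12, 0] . (a_Y, a_Z, a_W) = 11/12
  [-1/4, 1, -1/6] . (a_Y, a_Z, a_W) = 1/12
  [-1/3, -1/12, 11/12] . (a_Y, a_Z, a_W) = 1/3

Solving yields:
  a_Y = 207/217
  a_Z = 97/217
  a_W = 163/217

Starting state is Z, so the absorption probability is a_Z = 97/217.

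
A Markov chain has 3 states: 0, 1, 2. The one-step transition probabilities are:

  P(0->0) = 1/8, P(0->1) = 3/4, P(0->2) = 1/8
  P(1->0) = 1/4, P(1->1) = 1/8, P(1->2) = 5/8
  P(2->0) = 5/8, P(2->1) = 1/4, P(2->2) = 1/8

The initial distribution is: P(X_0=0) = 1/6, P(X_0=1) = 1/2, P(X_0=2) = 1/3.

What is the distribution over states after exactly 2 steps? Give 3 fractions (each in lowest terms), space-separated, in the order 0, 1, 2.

Answer: 133/384 151/384 25/96

Derivation:
Propagating the distribution step by step (d_{t+1} = d_t * P):
d_0 = (0=1/6, 1=1/2, 2=1/3)
  d_1[0] = 1/6*1/8 + 1/2*1/4 + 1/3*5/8 = 17/48
  d_1[1] = 1/6*3/4 + 1/2*1/8 + 1/3*1/4 = 13/48
  d_1[2] = 1/6*1/8 + 1/2*5/8 + 1/3*1/8 = 3/8
d_1 = (0=17/48, 1=13/48, 2=3/8)
  d_2[0] = 17/48*1/8 + 13/48*1/4 + 3/8*5/8 = 133/384
  d_2[1] = 17/48*3/4 + 13/48*1/8 + 3/8*1/4 = 151/384
  d_2[2] = 17/48*1/8 + 13/48*5/8 + 3/8*1/8 = 25/96
d_2 = (0=133/384, 1=151/384, 2=25/96)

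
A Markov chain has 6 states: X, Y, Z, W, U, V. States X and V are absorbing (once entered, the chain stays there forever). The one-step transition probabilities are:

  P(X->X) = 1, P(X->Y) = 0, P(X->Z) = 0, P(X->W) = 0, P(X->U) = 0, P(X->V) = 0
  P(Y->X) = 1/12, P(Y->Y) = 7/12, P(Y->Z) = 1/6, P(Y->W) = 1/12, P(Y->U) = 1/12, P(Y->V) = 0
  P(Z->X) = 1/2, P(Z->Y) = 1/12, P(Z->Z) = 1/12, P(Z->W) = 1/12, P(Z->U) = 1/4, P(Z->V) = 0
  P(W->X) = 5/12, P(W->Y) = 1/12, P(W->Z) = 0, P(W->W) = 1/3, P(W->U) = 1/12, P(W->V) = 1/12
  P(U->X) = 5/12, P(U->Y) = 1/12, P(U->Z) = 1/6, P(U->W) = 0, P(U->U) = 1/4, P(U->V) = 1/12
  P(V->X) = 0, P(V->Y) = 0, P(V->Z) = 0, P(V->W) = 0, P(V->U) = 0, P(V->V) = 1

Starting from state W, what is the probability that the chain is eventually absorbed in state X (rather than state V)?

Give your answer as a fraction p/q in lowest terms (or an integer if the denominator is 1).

Answer: 1394/1643

Derivation:
Let a_i = P(absorbed in X | start in state i).
Boundary conditions: a_X = 1, a_V = 0.
For each transient state i, a_i = sum_j P(i->j) * a_j:
  a_Y = 1/12*a_X + 7/12*a_Y + 1/6*a_Z + 1/12*a_W + 1/12*a_U + 0*a_V
  a_Z = 1/2*a_X + 1/12*a_Y + 1/12*a_Z + 1/12*a_W + 1/4*a_U + 0*a_V
  a_W = 5/12*a_X + 1/12*a_Y + 0*a_Z + 1/3*a_W + 1/12*a_U + 1/12*a_V
  a_U = 5/12*a_X + 1/12*a_Y + 1/6*a_Z + 0*a_W + 1/4*a_U + 1/12*a_V

Substituting a_X = 1 and a_V = 0, rearrange to (I - Q) a = r where r[i] = P(i -> X):
  [5/12, -1/6, -1/12, -1/12] . (a_Y, a_Z, a_W, a_U) = 1/12
  [-1/12, 11/12, -1/12, -1/4] . (a_Y, a_Z, a_W, a_U) = 1/2
  [-1/12, 0, 2/3, -1/12] . (a_Y, a_Z, a_W, a_U) = 5/12
  [-1/12, -1/6, 0, 3/4] . (a_Y, a_Z, a_W, a_U) = 5/12

Solving yields:
  a_Y = 1512/1643
  a_Z = 1549/1643
  a_W = 1394/1643
  a_U = 1425/1643

Starting state is W, so the absorption probability is a_W = 1394/1643.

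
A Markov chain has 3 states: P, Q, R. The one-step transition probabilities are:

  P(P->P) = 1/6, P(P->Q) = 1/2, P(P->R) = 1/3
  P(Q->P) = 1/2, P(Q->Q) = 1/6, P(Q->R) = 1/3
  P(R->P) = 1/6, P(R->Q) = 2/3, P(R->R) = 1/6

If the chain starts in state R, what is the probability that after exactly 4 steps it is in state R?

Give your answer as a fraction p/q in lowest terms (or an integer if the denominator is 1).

Computing P^4 by repeated multiplication:
P^1 =
  P: [1/6, 1/2, 1/3]
  Q: [1/2, 1/6, 1/3]
  R: [1/6, 2/3, 1/6]
P^2 =
  P: [1/3, 7/18, 5/18]
  Q: [2/9, 1/2, 5/18]
  R: [7/18, 11/36, 11/36]
P^3 =
  P: [8/27, 5/12, 31/108]
  Q: [1/3, 41/108, 31/108]
  R: [29/108, 97/216, 61/216]
P^4 =
  P: [11/36, 265/648, 185/648]
  Q: [95/324, 91/216, 185/648]
  R: [205/648, 515/1296, 371/1296]

(P^4)[R -> R] = 371/1296

Answer: 371/1296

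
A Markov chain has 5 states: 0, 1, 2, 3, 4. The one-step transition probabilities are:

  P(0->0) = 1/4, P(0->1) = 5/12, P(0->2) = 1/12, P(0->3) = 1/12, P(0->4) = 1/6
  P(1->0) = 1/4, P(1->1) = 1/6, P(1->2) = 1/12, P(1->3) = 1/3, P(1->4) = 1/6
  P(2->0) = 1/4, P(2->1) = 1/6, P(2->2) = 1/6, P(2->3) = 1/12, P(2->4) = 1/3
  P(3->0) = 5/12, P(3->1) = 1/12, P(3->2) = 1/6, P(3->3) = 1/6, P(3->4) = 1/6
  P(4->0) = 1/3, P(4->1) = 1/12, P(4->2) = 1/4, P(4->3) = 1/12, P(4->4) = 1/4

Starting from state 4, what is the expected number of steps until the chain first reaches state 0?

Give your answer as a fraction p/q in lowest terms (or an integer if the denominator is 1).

Let h_i = expected steps to first reach 0 from state i.
Boundary: h_0 = 0.
First-step equations for the other states:
  h_1 = 1 + 1/4*h_0 + 1/6*h_1 + 1/12*h_2 + 1/3*h_3 + 1/6*h_4
  h_2 = 1 + 1/4*h_0 + 1/6*h_1 + 1/6*h_2 + 1/12*h_3 + 1/3*h_4
  h_3 = 1 + 5/12*h_0 + 1/12*h_1 + 1/6*h_2 + 1/6*h_3 + 1/6*h_4
  h_4 = 1 + 1/3*h_0 + 1/12*h_1 + 1/4*h_2 + 1/12*h_3 + 1/4*h_4

Substituting h_0 = 0 and rearranging gives the linear system (I - Q) h = 1:
  [5/6, -1/12, -1/3, -1/6] . (h_1, h_2, h_3, h_4) = 1
  [-1/6, 5/6, -1/12, -1/3] . (h_1, h_2, h_3, h_4) = 1
  [-1/12, -1/6, 5/6, -1/6] . (h_1, h_2, h_3, h_4) = 1
  [-1/12, -1/4, -1/12, 3/4] . (h_1, h_2, h_3, h_4) = 1

Solving yields:
  h_1 = 20124/6083
  h_2 = 1884/553
  h_3 = 1572/553
  h_4 = 19176/6083

Starting state is 4, so the expected hitting time is h_4 = 19176/6083.

Answer: 19176/6083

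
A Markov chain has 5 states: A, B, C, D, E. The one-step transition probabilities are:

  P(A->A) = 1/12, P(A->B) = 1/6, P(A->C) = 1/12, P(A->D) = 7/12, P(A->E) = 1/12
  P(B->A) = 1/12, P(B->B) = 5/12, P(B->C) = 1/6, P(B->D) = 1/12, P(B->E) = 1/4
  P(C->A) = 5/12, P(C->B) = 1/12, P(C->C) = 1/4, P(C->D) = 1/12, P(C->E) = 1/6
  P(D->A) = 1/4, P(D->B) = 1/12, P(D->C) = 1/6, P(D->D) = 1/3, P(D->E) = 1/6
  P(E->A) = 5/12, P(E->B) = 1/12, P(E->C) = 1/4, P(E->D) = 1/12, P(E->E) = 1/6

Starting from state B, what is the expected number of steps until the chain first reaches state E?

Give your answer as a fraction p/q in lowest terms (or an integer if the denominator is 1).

Let h_i = expected steps to first reach E from state i.
Boundary: h_E = 0.
First-step equations for the other states:
  h_A = 1 + 1/12*h_A + 1/6*h_B + 1/12*h_C + 7/12*h_D + 1/12*h_E
  h_B = 1 + 1/12*h_A + 5/12*h_B + 1/6*h_C + 1/12*h_D + 1/4*h_E
  h_C = 1 + 5/12*h_A + 1/12*h_B + 1/4*h_C + 1/12*h_D + 1/6*h_E
  h_D = 1 + 1/4*h_A + 1/12*h_B + 1/6*h_C + 1/3*h_D + 1/6*h_E

Substituting h_E = 0 and rearranging gives the linear system (I - Q) h = 1:
  [11/12, -1/6, -1/12, -7/12] . (h_A, h_B, h_C, h_D) = 1
  [-1/12, 7/12, -1/6, -1/12] . (h_A, h_B, h_C, h_D) = 1
  [-5/12, -1/12, 3/4, -1/12] . (h_A, h_B, h_C, h_D) = 1
  [-1/4, -1/12, -1/6, 2/3] . (h_A, h_B, h_C, h_D) = 1

Solving yields:
  h_A = 16164/2459
  h_B = 13104/2459
  h_C = 15408/2459
  h_D = 15240/2459

Starting state is B, so the expected hitting time is h_B = 13104/2459.

Answer: 13104/2459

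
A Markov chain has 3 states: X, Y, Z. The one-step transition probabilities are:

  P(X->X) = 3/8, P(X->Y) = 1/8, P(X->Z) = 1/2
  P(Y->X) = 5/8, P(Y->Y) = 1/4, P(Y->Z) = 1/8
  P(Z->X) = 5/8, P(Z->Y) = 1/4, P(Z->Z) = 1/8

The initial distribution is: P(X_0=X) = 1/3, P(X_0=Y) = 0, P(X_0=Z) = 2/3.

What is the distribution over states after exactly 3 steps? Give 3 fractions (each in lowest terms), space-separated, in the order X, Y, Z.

Answer: 193/384 145/768 79/256

Derivation:
Propagating the distribution step by step (d_{t+1} = d_t * P):
d_0 = (X=1/3, Y=0, Z=2/3)
  d_1[X] = 1/3*3/8 + 0*5/8 + 2/3*5/8 = 13/24
  d_1[Y] = 1/3*1/8 + 0*1/4 + 2/3*1/4 = 5/24
  d_1[Z] = 1/3*1/2 + 0*1/8 + 2/3*1/8 = 1/4
d_1 = (X=13/24, Y=5/24, Z=1/4)
  d_2[X] = 13/24*3/8 + 5/24*5/8 + 1/4*5/8 = 47/96
  d_2[Y] = 13/24*1/8 + 5/24*1/4 + 1/4*1/4 = 35/192
  d_2[Z] = 13/24*1/2 + 5/24*1/8 + 1/4*1/8 = 21/64
d_2 = (X=47/96, Y=35/192, Z=21/64)
  d_3[X] = 47/96*3/8 + 35/192*5/8 + 21/64*5/8 = 193/384
  d_3[Y] = 47/96*1/8 + 35/192*1/4 + 21/64*1/4 = 145/768
  d_3[Z] = 47/96*1/2 + 35/192*1/8 + 21/64*1/8 = 79/256
d_3 = (X=193/384, Y=145/768, Z=79/256)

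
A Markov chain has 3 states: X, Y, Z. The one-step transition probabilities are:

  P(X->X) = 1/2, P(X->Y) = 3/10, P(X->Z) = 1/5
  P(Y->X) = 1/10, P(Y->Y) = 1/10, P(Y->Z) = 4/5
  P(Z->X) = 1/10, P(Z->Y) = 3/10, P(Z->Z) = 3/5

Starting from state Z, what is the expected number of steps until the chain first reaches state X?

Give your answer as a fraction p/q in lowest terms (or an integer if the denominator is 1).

Let h_i = expected steps to first reach X from state i.
Boundary: h_X = 0.
First-step equations for the other states:
  h_Y = 1 + 1/10*h_X + 1/10*h_Y + 4/5*h_Z
  h_Z = 1 + 1/10*h_X + 3/10*h_Y + 3/5*h_Z

Substituting h_X = 0 and rearranging gives the linear system (I - Q) h = 1:
  [9/10, -4/5] . (h_Y, h_Z) = 1
  [-3/10, 2/5] . (h_Y, h_Z) = 1

Solving yields:
  h_Y = 10
  h_Z = 10

Starting state is Z, so the expected hitting time is h_Z = 10.

Answer: 10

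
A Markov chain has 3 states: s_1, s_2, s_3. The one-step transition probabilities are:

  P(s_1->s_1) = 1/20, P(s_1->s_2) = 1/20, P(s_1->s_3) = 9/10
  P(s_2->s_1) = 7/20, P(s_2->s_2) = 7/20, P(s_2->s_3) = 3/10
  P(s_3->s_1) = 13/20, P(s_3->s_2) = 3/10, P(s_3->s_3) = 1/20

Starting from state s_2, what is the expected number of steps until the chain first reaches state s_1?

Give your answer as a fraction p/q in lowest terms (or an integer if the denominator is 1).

Answer: 500/211

Derivation:
Let h_i = expected steps to first reach s_1 from state i.
Boundary: h_s_1 = 0.
First-step equations for the other states:
  h_s_2 = 1 + 7/20*h_s_1 + 7/20*h_s_2 + 3/10*h_s_3
  h_s_3 = 1 + 13/20*h_s_1 + 3/10*h_s_2 + 1/20*h_s_3

Substituting h_s_1 = 0 and rearranging gives the linear system (I - Q) h = 1:
  [13/20, -3/10] . (h_s_2, h_s_3) = 1
  [-3/10, 19/20] . (h_s_2, h_s_3) = 1

Solving yields:
  h_s_2 = 500/211
  h_s_3 = 380/211

Starting state is s_2, so the expected hitting time is h_s_2 = 500/211.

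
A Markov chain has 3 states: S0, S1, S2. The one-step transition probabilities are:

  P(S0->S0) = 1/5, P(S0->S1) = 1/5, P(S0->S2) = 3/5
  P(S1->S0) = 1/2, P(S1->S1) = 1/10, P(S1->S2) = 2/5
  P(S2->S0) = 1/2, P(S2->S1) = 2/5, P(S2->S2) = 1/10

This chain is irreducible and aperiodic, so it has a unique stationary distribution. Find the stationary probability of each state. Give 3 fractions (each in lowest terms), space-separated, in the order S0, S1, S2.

The stationary distribution satisfies pi = pi * P, i.e.:
  pi_S0 = 1/5*pi_S0 + 1/2*pi_S1 + 1/2*pi_S2
  pi_S1 = 1/5*pi_S0 + 1/10*pi_S1 + 2/5*pi_S2
  pi_S2 = 3/5*pi_S0 + 2/5*pi_S1 + 1/10*pi_S2
with normalization: pi_S0 + pi_S1 + pi_S2 = 1.

Using the first 2 balance equations plus normalization, the linear system A*pi = b is:
  [-4/5, 1/2, 1/2] . pi = 0
  [1/5, -9/10, 2/5] . pi = 0
  [1, 1, 1] . pi = 1

Solving yields:
  pi_S0 = 5/13
  pi_S1 = 42/169
  pi_S2 = 62/169

Verification (pi * P):
  5/13*1/5 + 42/169*1/2 + 62/169*1/2 = 5/13 = pi_S0  (ok)
  5/13*1/5 + 42/169*1/10 + 62/169*2/5 = 42/169 = pi_S1  (ok)
  5/13*3/5 + 42/169*2/5 + 62/169*1/10 = 62/169 = pi_S2  (ok)

Answer: 5/13 42/169 62/169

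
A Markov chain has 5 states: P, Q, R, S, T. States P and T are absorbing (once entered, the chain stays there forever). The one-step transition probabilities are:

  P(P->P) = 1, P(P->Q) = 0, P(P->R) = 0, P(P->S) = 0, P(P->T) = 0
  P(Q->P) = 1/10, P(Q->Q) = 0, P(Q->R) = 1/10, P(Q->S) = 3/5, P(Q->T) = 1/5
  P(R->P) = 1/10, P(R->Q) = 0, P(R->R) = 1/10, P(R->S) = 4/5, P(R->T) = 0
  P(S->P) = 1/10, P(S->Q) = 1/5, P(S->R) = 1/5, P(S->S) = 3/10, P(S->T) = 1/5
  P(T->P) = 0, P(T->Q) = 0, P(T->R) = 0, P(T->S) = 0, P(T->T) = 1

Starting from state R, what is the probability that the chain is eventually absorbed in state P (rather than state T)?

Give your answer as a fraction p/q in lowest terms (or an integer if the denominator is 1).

Let a_i = P(absorbed in P | start in state i).
Boundary conditions: a_P = 1, a_T = 0.
For each transient state i, a_i = sum_j P(i->j) * a_j:
  a_Q = 1/10*a_P + 0*a_Q + 1/10*a_R + 3/5*a_S + 1/5*a_T
  a_R = 1/10*a_P + 0*a_Q + 1/10*a_R + 4/5*a_S + 0*a_T
  a_S = 1/10*a_P + 1/5*a_Q + 1/5*a_R + 3/10*a_S + 1/5*a_T

Substituting a_P = 1 and a_T = 0, rearrange to (I - Q) a = r where r[i] = P(i -> P):
  [1, -1/10, -3/5] . (a_Q, a_R, a_S) = 1/10
  [0, 9/10, -4/5] . (a_Q, a_R, a_S) = 1/10
  [-1/5, -1/5, 7/10] . (a_Q, a_R, a_S) = 1/10

Solving yields:
  a_Q = 64/173
  a_R = 77/173
  a_S = 65/173

Starting state is R, so the absorption probability is a_R = 77/173.

Answer: 77/173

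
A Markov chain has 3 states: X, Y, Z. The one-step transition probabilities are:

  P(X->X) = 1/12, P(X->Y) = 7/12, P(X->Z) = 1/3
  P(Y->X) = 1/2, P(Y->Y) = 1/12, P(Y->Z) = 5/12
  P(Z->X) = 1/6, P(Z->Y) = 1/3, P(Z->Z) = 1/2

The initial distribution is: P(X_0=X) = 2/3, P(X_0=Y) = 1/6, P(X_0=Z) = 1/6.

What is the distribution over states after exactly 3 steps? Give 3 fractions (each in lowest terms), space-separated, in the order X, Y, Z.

Propagating the distribution step by step (d_{t+1} = d_t * P):
d_0 = (X=2/3, Y=1/6, Z=1/6)
  d_1[X] = 2/3*1/12 + 1/6*1/2 + 1/6*1/6 = 1/6
  d_1[Y] = 2/3*7/12 + 1/6*1/12 + 1/6*1/3 = 11/24
  d_1[Z] = 2/3*1/3 + 1/6*5/12 + 1/6*1/2 = 3/8
d_1 = (X=1/6, Y=11/24, Z=3/8)
  d_2[X] = 1/6*1/12 + 11/24*1/2 + 3/8*1/6 = 11/36
  d_2[Y] = 1/6*7/12 + 11/24*1/12 + 3/8*1/3 = 25/96
  d_2[Z] = 1/6*1/3 + 11/24*5/12 + 3/8*1/2 = 125/288
d_2 = (X=11/36, Y=25/96, Z=125/288)
  d_3[X] = 11/36*1/12 + 25/96*1/2 + 125/288*1/6 = 197/864
  d_3[Y] = 11/36*7/12 + 25/96*1/12 + 125/288*1/3 = 397/1152
  d_3[Z] = 11/36*1/3 + 25/96*5/12 + 125/288*1/2 = 1477/3456
d_3 = (X=197/864, Y=397/1152, Z=1477/3456)

Answer: 197/864 397/1152 1477/3456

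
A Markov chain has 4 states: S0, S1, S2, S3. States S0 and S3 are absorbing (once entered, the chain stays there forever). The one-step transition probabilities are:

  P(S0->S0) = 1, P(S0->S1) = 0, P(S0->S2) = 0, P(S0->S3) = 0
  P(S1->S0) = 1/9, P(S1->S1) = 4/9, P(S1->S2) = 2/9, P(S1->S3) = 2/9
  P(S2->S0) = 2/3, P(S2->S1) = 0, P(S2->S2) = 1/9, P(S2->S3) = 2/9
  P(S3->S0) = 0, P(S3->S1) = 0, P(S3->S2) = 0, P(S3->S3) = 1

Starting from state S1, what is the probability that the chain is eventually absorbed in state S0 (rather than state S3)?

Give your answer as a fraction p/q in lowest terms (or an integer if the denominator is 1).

Let a_i = P(absorbed in S0 | start in state i).
Boundary conditions: a_S0 = 1, a_S3 = 0.
For each transient state i, a_i = sum_j P(i->j) * a_j:
  a_S1 = 1/9*a_S0 + 4/9*a_S1 + 2/9*a_S2 + 2/9*a_S3
  a_S2 = 2/3*a_S0 + 0*a_S1 + 1/9*a_S2 + 2/9*a_S3

Substituting a_S0 = 1 and a_S3 = 0, rearrange to (I - Q) a = r where r[i] = P(i -> S0):
  [5/9, -2/9] . (a_S1, a_S2) = 1/9
  [0, 8/9] . (a_S1, a_S2) = 2/3

Solving yields:
  a_S1 = 1/2
  a_S2 = 3/4

Starting state is S1, so the absorption probability is a_S1 = 1/2.

Answer: 1/2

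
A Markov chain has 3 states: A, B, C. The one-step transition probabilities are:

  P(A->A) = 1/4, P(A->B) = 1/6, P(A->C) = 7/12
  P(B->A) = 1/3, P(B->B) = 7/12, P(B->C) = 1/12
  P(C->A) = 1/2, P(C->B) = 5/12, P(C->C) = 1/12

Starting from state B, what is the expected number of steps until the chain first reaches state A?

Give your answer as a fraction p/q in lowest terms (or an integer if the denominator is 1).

Answer: 72/25

Derivation:
Let h_i = expected steps to first reach A from state i.
Boundary: h_A = 0.
First-step equations for the other states:
  h_B = 1 + 1/3*h_A + 7/12*h_B + 1/12*h_C
  h_C = 1 + 1/2*h_A + 5/12*h_B + 1/12*h_C

Substituting h_A = 0 and rearranging gives the linear system (I - Q) h = 1:
  [5/12, -1/12] . (h_B, h_C) = 1
  [-5/12, 11/12] . (h_B, h_C) = 1

Solving yields:
  h_B = 72/25
  h_C = 12/5

Starting state is B, so the expected hitting time is h_B = 72/25.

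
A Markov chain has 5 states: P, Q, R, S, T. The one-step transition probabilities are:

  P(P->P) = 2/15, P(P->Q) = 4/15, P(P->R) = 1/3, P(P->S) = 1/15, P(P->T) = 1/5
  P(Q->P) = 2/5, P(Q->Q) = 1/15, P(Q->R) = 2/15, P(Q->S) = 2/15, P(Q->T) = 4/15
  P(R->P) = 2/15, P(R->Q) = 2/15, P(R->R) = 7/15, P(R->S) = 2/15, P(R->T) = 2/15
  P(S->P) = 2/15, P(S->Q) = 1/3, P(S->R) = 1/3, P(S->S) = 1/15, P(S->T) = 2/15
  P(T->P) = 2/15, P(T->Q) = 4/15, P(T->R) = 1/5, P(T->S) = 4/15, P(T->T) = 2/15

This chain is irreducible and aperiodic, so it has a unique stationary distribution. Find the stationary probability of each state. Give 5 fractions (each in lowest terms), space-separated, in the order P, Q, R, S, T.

The stationary distribution satisfies pi = pi * P, i.e.:
  pi_P = 2/15*pi_P + 2/5*pi_Q + 2/15*pi_R + 2/15*pi_S + 2/15*pi_T
  pi_Q = 4/15*pi_P + 1/15*pi_Q + 2/15*pi_R + 1/3*pi_S + 4/15*pi_T
  pi_R = 1/3*pi_P + 2/15*pi_Q + 7/15*pi_R + 1/3*pi_S + 1/5*pi_T
  pi_S = 1/15*pi_P + 2/15*pi_Q + 2/15*pi_R + 1/15*pi_S + 4/15*pi_T
  pi_T = 1/5*pi_P + 4/15*pi_Q + 2/15*pi_R + 2/15*pi_S + 2/15*pi_T
with normalization: pi_P + pi_Q + pi_R + pi_S + pi_T = 1.

Using the first 4 balance equations plus normalization, the linear system A*pi = b is:
  [-13/15, 2/5, 2/15, 2/15, 2/15] . pi = 0
  [4/15, -14/15, 2/15, 1/3, 4/15] . pi = 0
  [1/3, 2/15, -8/15, 1/3, 1/5] . pi = 0
  [1/15, 2/15, 2/15, -14/15, 4/15] . pi = 0
  [1, 1, 1, 1, 1] . pi = 1

Solving yields:
  pi_P = 1264/6821
  pi_Q = 2659/13642
  pi_R = 4273/13642
  pi_S = 920/6821
  pi_T = 1171/6821

Verification (pi * P):
  1264/6821*2/15 + 2659/13642*2/5 + 4273/13642*2/15 + 920/6821*2/15 + 1171/6821*2/15 = 1264/6821 = pi_P  (ok)
  1264/6821*4/15 + 2659/13642*1/15 + 4273/13642*2/15 + 920/6821*1/3 + 1171/6821*4/15 = 2659/13642 = pi_Q  (ok)
  1264/6821*1/3 + 2659/13642*2/15 + 4273/13642*7/15 + 920/6821*1/3 + 1171/6821*1/5 = 4273/13642 = pi_R  (ok)
  1264/6821*1/15 + 2659/13642*2/15 + 4273/13642*2/15 + 920/6821*1/15 + 1171/6821*4/15 = 920/6821 = pi_S  (ok)
  1264/6821*1/5 + 2659/13642*4/15 + 4273/13642*2/15 + 920/6821*2/15 + 1171/6821*2/15 = 1171/6821 = pi_T  (ok)

Answer: 1264/6821 2659/13642 4273/13642 920/6821 1171/6821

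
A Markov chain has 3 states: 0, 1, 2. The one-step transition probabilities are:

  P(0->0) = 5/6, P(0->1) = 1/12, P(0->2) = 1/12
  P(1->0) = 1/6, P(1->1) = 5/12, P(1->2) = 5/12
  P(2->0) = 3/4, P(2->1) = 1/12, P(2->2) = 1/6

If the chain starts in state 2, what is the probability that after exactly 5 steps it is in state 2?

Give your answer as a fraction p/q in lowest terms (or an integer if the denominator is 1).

Answer: 5627/41472

Derivation:
Computing P^5 by repeated multiplication:
P^1 =
  0: [5/6, 1/12, 1/12]
  1: [1/6, 5/12, 5/12]
  2: [3/4, 1/12, 1/6]
P^2 =
  0: [37/48, 1/9, 17/144]
  1: [25/48, 2/9, 37/144]
  2: [55/72, 1/9, 1/8]
P^3 =
  0: [1295/1728, 13/108, 25/192]
  1: [1147/1728, 17/108, 103/576]
  2: [647/864, 13/108, 113/864]
P^4 =
  0: [15391/20736, 10/81, 2785/20736]
  1: [14795/20736, 11/81, 3125/20736]
  2: [95/128, 10/81, 1393/10368]
P^5 =
  0: [20455/27648, 121/972, 33761/248832]
  1: [60569/82944, 125/972, 35125/248832]
  2: [92047/124416, 121/972, 5627/41472]

(P^5)[2 -> 2] = 5627/41472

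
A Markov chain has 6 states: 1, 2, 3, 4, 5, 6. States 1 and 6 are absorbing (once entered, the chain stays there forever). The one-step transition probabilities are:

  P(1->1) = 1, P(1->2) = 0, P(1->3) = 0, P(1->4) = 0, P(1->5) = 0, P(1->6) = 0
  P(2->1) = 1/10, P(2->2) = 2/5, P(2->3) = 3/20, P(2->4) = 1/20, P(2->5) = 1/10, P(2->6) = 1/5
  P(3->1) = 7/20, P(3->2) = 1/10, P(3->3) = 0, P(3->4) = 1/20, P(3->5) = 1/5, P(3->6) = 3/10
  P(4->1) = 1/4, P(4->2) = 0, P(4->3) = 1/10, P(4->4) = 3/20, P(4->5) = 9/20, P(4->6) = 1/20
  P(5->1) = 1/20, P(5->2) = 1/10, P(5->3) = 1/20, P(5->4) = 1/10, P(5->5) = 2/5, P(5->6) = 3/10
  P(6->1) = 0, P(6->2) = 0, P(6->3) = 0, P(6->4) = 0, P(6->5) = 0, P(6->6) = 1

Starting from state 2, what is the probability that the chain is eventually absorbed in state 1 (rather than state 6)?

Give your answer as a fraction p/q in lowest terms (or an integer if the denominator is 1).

Let a_i = P(absorbed in 1 | start in state i).
Boundary conditions: a_1 = 1, a_6 = 0.
For each transient state i, a_i = sum_j P(i->j) * a_j:
  a_2 = 1/10*a_1 + 2/5*a_2 + 3/20*a_3 + 1/20*a_4 + 1/10*a_5 + 1/5*a_6
  a_3 = 7/20*a_1 + 1/10*a_2 + 0*a_3 + 1/20*a_4 + 1/5*a_5 + 3/10*a_6
  a_4 = 1/4*a_1 + 0*a_2 + 1/10*a_3 + 3/20*a_4 + 9/20*a_5 + 1/20*a_6
  a_5 = 1/20*a_1 + 1/10*a_2 + 1/20*a_3 + 1/10*a_4 + 2/5*a_5 + 3/10*a_6

Substituting a_1 = 1 and a_6 = 0, rearrange to (I - Q) a = r where r[i] = P(i -> 1):
  [3/5, -3/20, -1/20, -1/10] . (a_2, a_3, a_4, a_5) = 1/10
  [-1/10, 1, -1/20, -1/5] . (a_2, a_3, a_4, a_5) = 7/20
  [0, -1/10, 17/20, -9/20] . (a_2, a_3, a_4, a_5) = 1/4
  [-1/10, -1/20, -1/10, 3/5] . (a_2, a_3, a_4, a_5) = 1/20

Solving yields:
  a_2 = 2437/6630
  a_3 = 4616/9945
  a_4 = 22/45
  a_5 = 2633/9945

Starting state is 2, so the absorption probability is a_2 = 2437/6630.

Answer: 2437/6630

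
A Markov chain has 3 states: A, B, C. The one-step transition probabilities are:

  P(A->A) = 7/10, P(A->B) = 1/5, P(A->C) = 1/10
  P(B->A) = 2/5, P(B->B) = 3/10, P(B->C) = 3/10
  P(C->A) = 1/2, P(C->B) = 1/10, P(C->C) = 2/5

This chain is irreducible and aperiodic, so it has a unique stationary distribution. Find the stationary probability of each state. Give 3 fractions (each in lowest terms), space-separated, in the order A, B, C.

The stationary distribution satisfies pi = pi * P, i.e.:
  pi_A = 7/10*pi_A + 2/5*pi_B + 1/2*pi_C
  pi_B = 1/5*pi_A + 3/10*pi_B + 1/10*pi_C
  pi_C = 1/10*pi_A + 3/10*pi_B + 2/5*pi_C
with normalization: pi_A + pi_B + pi_C = 1.

Using the first 2 balance equations plus normalization, the linear system A*pi = b is:
  [-3/10, 2/5, 1/2] . pi = 0
  [1/5, -7/10, 1/10] . pi = 0
  [1, 1, 1] . pi = 1

Solving yields:
  pi_A = 3/5
  pi_B = 1/5
  pi_C = 1/5

Verification (pi * P):
  3/5*7/10 + 1/5*2/5 + 1/5*1/2 = 3/5 = pi_A  (ok)
  3/5*1/5 + 1/5*3/10 + 1/5*1/10 = 1/5 = pi_B  (ok)
  3/5*1/10 + 1/5*3/10 + 1/5*2/5 = 1/5 = pi_C  (ok)

Answer: 3/5 1/5 1/5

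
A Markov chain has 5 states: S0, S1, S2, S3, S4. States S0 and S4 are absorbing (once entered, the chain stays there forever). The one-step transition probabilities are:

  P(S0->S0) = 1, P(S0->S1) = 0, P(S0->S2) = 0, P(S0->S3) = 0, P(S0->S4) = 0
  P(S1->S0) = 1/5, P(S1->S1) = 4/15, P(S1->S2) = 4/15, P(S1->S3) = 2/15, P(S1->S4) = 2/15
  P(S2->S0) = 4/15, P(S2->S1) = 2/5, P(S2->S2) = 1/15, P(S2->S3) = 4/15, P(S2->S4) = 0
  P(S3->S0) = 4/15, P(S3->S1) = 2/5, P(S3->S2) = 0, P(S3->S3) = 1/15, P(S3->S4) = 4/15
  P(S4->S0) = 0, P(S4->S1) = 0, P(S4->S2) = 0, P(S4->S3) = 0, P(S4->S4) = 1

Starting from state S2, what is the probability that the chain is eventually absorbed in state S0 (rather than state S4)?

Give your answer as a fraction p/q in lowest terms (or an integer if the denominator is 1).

Let a_i = P(absorbed in S0 | start in state i).
Boundary conditions: a_S0 = 1, a_S4 = 0.
For each transient state i, a_i = sum_j P(i->j) * a_j:
  a_S1 = 1/5*a_S0 + 4/15*a_S1 + 4/15*a_S2 + 2/15*a_S3 + 2/15*a_S4
  a_S2 = 4/15*a_S0 + 2/5*a_S1 + 1/15*a_S2 + 4/15*a_S3 + 0*a_S4
  a_S3 = 4/15*a_S0 + 2/5*a_S1 + 0*a_S2 + 1/15*a_S3 + 4/15*a_S4

Substituting a_S0 = 1 and a_S4 = 0, rearrange to (I - Q) a = r where r[i] = P(i -> S0):
  [11/15, -4/15, -2/15] . (a_S1, a_S2, a_S3) = 1/5
  [-2/5, 14/15, -4/15] . (a_S1, a_S2, a_S3) = 4/15
  [-2/5, 0, 14/15] . (a_S1, a_S2, a_S3) = 4/15

Solving yields:
  a_S1 = 247/389
  a_S2 = 279/389
  a_S3 = 217/389

Starting state is S2, so the absorption probability is a_S2 = 279/389.

Answer: 279/389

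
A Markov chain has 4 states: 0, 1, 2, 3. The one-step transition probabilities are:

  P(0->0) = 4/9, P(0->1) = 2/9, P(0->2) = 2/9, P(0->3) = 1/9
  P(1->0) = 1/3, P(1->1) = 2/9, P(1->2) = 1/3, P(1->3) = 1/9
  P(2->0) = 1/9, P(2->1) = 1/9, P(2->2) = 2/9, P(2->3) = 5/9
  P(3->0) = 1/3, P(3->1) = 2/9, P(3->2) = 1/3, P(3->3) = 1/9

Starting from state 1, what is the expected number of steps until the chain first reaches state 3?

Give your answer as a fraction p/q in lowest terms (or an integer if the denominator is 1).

Answer: 13/3

Derivation:
Let h_i = expected steps to first reach 3 from state i.
Boundary: h_3 = 0.
First-step equations for the other states:
  h_0 = 1 + 4/9*h_0 + 2/9*h_1 + 2/9*h_2 + 1/9*h_3
  h_1 = 1 + 1/3*h_0 + 2/9*h_1 + 1/3*h_2 + 1/9*h_3
  h_2 = 1 + 1/9*h_0 + 1/9*h_1 + 2/9*h_2 + 5/9*h_3

Substituting h_3 = 0 and rearranging gives the linear system (I - Q) h = 1:
  [5/9, -2/9, -2/9] . (h_0, h_1, h_2) = 1
  [-1/3, 7/9, -1/3] . (h_0, h_1, h_2) = 1
  [-1/9, -1/9, 7/9] . (h_0, h_1, h_2) = 1

Solving yields:
  h_0 = 41/9
  h_1 = 13/3
  h_2 = 23/9

Starting state is 1, so the expected hitting time is h_1 = 13/3.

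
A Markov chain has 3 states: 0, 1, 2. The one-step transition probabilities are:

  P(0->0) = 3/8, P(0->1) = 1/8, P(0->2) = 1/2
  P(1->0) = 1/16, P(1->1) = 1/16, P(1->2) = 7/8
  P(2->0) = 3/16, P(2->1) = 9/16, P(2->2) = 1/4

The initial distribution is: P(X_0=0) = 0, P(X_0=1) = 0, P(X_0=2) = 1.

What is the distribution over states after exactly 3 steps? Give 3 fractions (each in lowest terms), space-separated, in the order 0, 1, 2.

Answer: 783/4096 1623/4096 845/2048

Derivation:
Propagating the distribution step by step (d_{t+1} = d_t * P):
d_0 = (0=0, 1=0, 2=1)
  d_1[0] = 0*3/8 + 0*1/16 + 1*3/16 = 3/16
  d_1[1] = 0*1/8 + 0*1/16 + 1*9/16 = 9/16
  d_1[2] = 0*1/2 + 0*7/8 + 1*1/4 = 1/4
d_1 = (0=3/16, 1=9/16, 2=1/4)
  d_2[0] = 3/16*3/8 + 9/16*1/16 + 1/4*3/16 = 39/256
  d_2[1] = 3/16*1/8 + 9/16*1/16 + 1/4*9/16 = 51/256
  d_2[2] = 3/16*1/2 + 9/16*7/8 + 1/4*1/4 = 83/128
d_2 = (0=39/256, 1=51/256, 2=83/128)
  d_3[0] = 39/256*3/8 + 51/256*1/16 + 83/128*3/16 = 783/4096
  d_3[1] = 39/256*1/8 + 51/256*1/16 + 83/128*9/16 = 1623/4096
  d_3[2] = 39/256*1/2 + 51/256*7/8 + 83/128*1/4 = 845/2048
d_3 = (0=783/4096, 1=1623/4096, 2=845/2048)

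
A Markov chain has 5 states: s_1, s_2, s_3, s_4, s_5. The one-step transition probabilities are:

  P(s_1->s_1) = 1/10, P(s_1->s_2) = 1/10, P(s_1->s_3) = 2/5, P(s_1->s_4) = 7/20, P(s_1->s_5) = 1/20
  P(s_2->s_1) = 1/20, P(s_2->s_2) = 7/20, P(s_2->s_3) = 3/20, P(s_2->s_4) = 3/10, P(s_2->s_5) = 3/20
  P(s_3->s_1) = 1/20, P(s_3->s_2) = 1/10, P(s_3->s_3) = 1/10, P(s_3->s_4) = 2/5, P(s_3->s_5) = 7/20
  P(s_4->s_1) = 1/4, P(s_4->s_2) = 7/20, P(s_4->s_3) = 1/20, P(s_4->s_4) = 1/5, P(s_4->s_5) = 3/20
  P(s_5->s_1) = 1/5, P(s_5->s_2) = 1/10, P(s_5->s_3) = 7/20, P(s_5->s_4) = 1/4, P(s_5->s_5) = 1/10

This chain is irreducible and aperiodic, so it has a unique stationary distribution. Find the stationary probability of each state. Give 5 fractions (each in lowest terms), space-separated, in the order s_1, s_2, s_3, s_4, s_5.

The stationary distribution satisfies pi = pi * P, i.e.:
  pi_s_1 = 1/10*pi_s_1 + 1/20*pi_s_2 + 1/20*pi_s_3 + 1/4*pi_s_4 + 1/5*pi_s_5
  pi_s_2 = 1/10*pi_s_1 + 7/20*pi_s_2 + 1/10*pi_s_3 + 7/20*pi_s_4 + 1/10*pi_s_5
  pi_s_3 = 2/5*pi_s_1 + 3/20*pi_s_2 + 1/10*pi_s_3 + 1/20*pi_s_4 + 7/20*pi_s_5
  pi_s_4 = 7/20*pi_s_1 + 3/10*pi_s_2 + 2/5*pi_s_3 + 1/5*pi_s_4 + 1/4*pi_s_5
  pi_s_5 = 1/20*pi_s_1 + 3/20*pi_s_2 + 7/20*pi_s_3 + 3/20*pi_s_4 + 1/10*pi_s_5
with normalization: pi_s_1 + pi_s_2 + pi_s_3 + pi_s_4 + pi_s_5 = 1.

Using the first 4 balance equations plus normalization, the linear system A*pi = b is:
  [-9/10, 1/20, 1/20, 1/4, 1/5] . pi = 0
  [1/10, -13/20, 1/10, 7/20, 1/10] . pi = 0
  [2/5, 3/20, -9/10, 1/20, 7/20] . pi = 0
  [7/20, 3/10, 2/5, -4/5, 1/4] . pi = 0
  [1, 1, 1, 1, 1] . pi = 1

Solving yields:
  pi_s_1 = 12384/89015
  pi_s_2 = 8165/35606
  pi_s_3 = 16002/89015
  pi_s_4 = 51263/178030
  pi_s_5 = 2917/17803

Verification (pi * P):
  12384/89015*1/10 + 8165/35606*1/20 + 16002/89015*1/20 + 51263/178030*1/4 + 2917/17803*1/5 = 12384/89015 = pi_s_1  (ok)
  12384/89015*1/10 + 8165/35606*7/20 + 16002/89015*1/10 + 51263/178030*7/20 + 2917/17803*1/10 = 8165/35606 = pi_s_2  (ok)
  12384/89015*2/5 + 8165/35606*3/20 + 16002/89015*1/10 + 51263/178030*1/20 + 2917/17803*7/20 = 16002/89015 = pi_s_3  (ok)
  12384/89015*7/20 + 8165/35606*3/10 + 16002/89015*2/5 + 51263/178030*1/5 + 2917/17803*1/4 = 51263/178030 = pi_s_4  (ok)
  12384/89015*1/20 + 8165/35606*3/20 + 16002/89015*7/20 + 51263/178030*3/20 + 2917/17803*1/10 = 2917/17803 = pi_s_5  (ok)

Answer: 12384/89015 8165/35606 16002/89015 51263/178030 2917/17803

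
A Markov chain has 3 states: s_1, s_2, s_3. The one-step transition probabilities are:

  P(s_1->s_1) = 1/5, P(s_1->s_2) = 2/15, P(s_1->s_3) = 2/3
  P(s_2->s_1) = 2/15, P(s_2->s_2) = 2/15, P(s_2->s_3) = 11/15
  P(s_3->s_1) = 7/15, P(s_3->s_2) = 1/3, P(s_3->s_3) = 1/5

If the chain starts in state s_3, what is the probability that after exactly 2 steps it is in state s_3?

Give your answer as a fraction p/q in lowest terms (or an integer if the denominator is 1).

Computing P^2 by repeated multiplication:
P^1 =
  s_1: [1/5, 2/15, 2/3]
  s_2: [2/15, 2/15, 11/15]
  s_3: [7/15, 1/3, 1/5]
P^2 =
  s_1: [83/225, 4/15, 82/225]
  s_2: [29/75, 7/25, 1/3]
  s_3: [52/225, 13/75, 134/225]

(P^2)[s_3 -> s_3] = 134/225

Answer: 134/225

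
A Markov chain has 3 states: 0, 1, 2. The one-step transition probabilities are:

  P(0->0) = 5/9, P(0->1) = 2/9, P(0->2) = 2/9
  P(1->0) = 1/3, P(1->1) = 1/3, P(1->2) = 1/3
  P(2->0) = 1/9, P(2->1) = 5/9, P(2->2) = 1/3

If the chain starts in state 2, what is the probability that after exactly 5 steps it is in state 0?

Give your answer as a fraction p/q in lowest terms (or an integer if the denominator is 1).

Answer: 20225/59049

Derivation:
Computing P^5 by repeated multiplication:
P^1 =
  0: [5/9, 2/9, 2/9]
  1: [1/3, 1/3, 1/3]
  2: [1/9, 5/9, 1/3]
P^2 =
  0: [11/27, 26/81, 22/81]
  1: [1/3, 10/27, 8/27]
  2: [23/81, 32/81, 26/81]
P^3 =
  0: [265/729, 254/729, 70/243]
  1: [83/243, 88/243, 8/27]
  2: [79/243, 272/729, 220/729]
P^4 =
  0: [2297/6561, 2342/6561, 1922/6561]
  1: [751/2187, 790/2187, 646/2187]
  2: [2221/6561, 2390/6561, 650/2187]
P^5 =
  0: [6811/19683, 21230/59049, 17386/59049]
  1: [2257/6561, 7102/19683, 5810/19683]
  2: [20225/59049, 21362/59049, 17462/59049]

(P^5)[2 -> 0] = 20225/59049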